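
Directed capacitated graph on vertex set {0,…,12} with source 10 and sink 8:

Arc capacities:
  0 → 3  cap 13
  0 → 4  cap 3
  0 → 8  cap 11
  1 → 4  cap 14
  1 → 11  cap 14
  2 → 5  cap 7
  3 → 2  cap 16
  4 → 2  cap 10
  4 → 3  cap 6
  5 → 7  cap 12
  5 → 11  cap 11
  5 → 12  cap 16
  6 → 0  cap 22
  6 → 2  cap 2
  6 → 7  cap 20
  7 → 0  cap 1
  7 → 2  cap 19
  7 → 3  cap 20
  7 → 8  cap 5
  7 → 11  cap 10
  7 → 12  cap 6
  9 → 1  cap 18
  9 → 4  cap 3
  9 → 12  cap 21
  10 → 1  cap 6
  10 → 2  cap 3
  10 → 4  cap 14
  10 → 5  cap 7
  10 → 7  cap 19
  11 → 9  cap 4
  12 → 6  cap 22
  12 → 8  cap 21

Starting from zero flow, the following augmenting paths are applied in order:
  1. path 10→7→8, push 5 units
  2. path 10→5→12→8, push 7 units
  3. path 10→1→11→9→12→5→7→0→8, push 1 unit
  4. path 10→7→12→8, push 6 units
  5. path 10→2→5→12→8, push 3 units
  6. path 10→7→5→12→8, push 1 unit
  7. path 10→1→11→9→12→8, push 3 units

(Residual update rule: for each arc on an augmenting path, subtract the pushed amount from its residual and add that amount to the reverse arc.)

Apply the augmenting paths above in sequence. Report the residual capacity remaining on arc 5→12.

Residual capacity of (5,12): 6

after path 1 (10→7→8, push 5): res(5,12)=16
after path 2 (10→5→12→8, push 7): res(5,12)=9
after path 3 (10→1→11→9→12→5→7→0→8, push 1): res(5,12)=10
after path 4 (10→7→12→8, push 6): res(5,12)=10
after path 5 (10→2→5→12→8, push 3): res(5,12)=7
after path 6 (10→7→5→12→8, push 1): res(5,12)=6
after path 7 (10→1→11→9→12→8, push 3): res(5,12)=6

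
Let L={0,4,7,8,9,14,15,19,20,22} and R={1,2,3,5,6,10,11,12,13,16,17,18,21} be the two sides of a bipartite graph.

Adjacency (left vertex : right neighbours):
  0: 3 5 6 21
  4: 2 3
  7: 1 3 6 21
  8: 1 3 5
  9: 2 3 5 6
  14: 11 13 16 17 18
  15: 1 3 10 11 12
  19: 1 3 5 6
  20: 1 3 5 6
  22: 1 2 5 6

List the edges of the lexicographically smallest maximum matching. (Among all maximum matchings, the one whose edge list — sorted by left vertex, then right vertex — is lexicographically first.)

Lex-smallest maximum matching: {(0,3), (4,2), (7,21), (8,1), (9,5), (14,11), (15,10), (19,6)}

|M| = 8 (so the lex-smallest maximum matching has 8 edges)
process left vertices in ascending order; for each, take the smallest-labelled available neighbour that still permits 8 edges overall, or leave it unmatched if none does
lex-smallest matching: {0-3, 4-2, 7-21, 8-1, 9-5, 14-11, 15-10, 19-6}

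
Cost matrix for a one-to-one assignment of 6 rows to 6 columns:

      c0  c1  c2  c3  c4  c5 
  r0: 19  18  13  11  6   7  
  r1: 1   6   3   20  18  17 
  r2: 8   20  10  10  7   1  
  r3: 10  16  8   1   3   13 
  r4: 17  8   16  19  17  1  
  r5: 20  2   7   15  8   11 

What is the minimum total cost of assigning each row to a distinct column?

Minimum assignment cost: 21

one of 2 optimal assignments: row0→col4 (cost 6), row1→col0 (cost 1), row2→col2 (cost 10), row3→col3 (cost 1), row4→col5 (cost 1), row5→col1 (cost 2)
total = 6 + 1 + 10 + 1 + 1 + 2 = 21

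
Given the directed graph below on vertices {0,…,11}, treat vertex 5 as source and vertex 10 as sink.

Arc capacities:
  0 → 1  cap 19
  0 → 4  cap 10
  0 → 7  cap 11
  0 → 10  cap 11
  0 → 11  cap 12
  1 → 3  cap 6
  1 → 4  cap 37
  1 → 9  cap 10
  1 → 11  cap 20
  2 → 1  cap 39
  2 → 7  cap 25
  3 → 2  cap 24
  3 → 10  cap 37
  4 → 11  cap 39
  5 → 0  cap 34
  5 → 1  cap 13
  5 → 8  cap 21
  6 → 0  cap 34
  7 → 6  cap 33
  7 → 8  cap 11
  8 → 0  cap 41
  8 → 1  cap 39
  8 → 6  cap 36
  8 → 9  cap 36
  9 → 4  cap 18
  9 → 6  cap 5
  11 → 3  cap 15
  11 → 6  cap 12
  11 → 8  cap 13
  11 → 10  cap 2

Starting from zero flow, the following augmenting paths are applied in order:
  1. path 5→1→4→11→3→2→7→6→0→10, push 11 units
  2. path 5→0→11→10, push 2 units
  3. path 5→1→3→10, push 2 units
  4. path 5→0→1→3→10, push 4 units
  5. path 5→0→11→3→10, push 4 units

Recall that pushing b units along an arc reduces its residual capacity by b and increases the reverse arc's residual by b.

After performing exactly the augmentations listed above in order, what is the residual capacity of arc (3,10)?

Residual capacity of (3,10): 27

after path 1 (5→1→4→11→3→2→7→6→0→10, push 11): res(3,10)=37
after path 2 (5→0→11→10, push 2): res(3,10)=37
after path 3 (5→1→3→10, push 2): res(3,10)=35
after path 4 (5→0→1→3→10, push 4): res(3,10)=31
after path 5 (5→0→11→3→10, push 4): res(3,10)=27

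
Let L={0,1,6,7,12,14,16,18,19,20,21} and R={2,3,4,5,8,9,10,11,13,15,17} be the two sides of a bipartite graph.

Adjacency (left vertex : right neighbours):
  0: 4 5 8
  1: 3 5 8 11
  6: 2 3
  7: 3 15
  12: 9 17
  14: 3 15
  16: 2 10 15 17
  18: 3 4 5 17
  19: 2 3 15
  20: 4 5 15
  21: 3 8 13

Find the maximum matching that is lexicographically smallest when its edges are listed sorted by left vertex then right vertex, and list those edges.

|M| = 10 (so the lex-smallest maximum matching has 10 edges)
process left vertices in ascending order; for each, take the smallest-labelled available neighbour that still permits 10 edges overall, or leave it unmatched if none does
lex-smallest matching: {0-4, 1-8, 6-2, 7-3, 12-9, 14-15, 16-10, 18-17, 20-5, 21-13}

Lex-smallest maximum matching: {(0,4), (1,8), (6,2), (7,3), (12,9), (14,15), (16,10), (18,17), (20,5), (21,13)}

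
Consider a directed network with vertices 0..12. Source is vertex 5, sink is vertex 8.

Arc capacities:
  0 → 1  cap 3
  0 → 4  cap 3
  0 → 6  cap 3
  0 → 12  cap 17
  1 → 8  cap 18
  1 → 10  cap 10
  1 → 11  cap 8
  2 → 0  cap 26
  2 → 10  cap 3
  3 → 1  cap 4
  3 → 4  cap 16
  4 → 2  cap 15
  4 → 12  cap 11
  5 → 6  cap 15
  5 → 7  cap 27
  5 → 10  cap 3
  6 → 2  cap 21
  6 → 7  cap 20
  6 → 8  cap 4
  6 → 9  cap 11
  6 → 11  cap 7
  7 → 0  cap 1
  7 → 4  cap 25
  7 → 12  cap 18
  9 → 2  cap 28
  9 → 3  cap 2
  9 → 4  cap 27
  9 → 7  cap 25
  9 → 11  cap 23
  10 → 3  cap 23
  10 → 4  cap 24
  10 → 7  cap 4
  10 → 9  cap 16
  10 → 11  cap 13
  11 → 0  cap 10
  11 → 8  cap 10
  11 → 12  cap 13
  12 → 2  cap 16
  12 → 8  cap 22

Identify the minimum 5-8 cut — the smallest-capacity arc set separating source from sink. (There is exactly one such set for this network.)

Min-cut arcs: {(0,1), (3,1), (6,8), (11,8), (12,8)} (total capacity 43)

augment #1: 5→6→8 push 4
augment #2: 5→6→11→8 push 7
augment #3: 5→7→12→8 push 18
augment #4: 5→10→11→8 push 3
augment #5: 5→7→0→1→8 push 1
augment #6: 5→7→4→12→8 push 4
augment #7: 5→6→2→0→1→8 push 2
augment #8: 5→6→9→3→1→8 push 2
augment #9: 5→7→4→2→10→3→1→8 push 2
max flow = 43; residual-reachable set from 5 gives S-side
cut edges (S→T): {(0,1), (3,1), (6,8), (11,8), (12,8)} total cap 43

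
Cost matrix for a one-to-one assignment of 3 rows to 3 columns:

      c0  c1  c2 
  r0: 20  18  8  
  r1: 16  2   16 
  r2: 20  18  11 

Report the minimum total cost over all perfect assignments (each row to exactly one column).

optimal assignment: row0→col2 (cost 8), row1→col1 (cost 2), row2→col0 (cost 20)
total = 8 + 2 + 20 = 30

Minimum assignment cost: 30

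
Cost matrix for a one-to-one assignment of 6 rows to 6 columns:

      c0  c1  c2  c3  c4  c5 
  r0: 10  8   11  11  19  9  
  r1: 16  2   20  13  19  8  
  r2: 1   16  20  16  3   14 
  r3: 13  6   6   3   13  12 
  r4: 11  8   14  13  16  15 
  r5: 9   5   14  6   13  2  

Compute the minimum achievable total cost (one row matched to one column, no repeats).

optimal assignment: row0→col2 (cost 11), row1→col1 (cost 2), row2→col4 (cost 3), row3→col3 (cost 3), row4→col0 (cost 11), row5→col5 (cost 2)
total = 11 + 2 + 3 + 3 + 11 + 2 = 32

Minimum assignment cost: 32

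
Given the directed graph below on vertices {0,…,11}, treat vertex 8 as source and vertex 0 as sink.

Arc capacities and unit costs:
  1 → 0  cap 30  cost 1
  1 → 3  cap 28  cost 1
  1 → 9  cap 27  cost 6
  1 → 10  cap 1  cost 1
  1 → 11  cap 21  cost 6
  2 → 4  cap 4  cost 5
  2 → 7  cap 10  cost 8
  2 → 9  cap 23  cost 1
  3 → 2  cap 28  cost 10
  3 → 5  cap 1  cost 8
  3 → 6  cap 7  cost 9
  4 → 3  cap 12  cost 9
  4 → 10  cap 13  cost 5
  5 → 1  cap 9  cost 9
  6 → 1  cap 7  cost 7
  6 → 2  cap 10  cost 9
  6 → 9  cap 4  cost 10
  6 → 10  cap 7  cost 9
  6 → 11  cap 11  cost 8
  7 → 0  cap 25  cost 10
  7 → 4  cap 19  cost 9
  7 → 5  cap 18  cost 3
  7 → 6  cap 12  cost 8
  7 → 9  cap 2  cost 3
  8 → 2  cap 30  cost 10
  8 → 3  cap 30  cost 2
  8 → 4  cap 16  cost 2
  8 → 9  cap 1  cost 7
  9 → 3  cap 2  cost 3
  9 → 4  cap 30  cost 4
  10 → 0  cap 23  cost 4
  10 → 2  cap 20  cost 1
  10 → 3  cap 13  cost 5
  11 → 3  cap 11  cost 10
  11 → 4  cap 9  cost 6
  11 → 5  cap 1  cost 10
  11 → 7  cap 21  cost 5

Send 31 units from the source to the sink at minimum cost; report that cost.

shortest-cost path #1: 8→4→10→0 push 13 @ unit cost 11 (adds 143)
shortest-cost path #2: 8→3→6→1→0 push 7 @ unit cost 19 (adds 133)
shortest-cost path #3: 8→3→5→1→0 push 1 @ unit cost 20 (adds 20)
shortest-cost path #4: 8→2→7→0 push 10 @ unit cost 28 (adds 280)
total cost = 576

Minimum cost for 31 units: 576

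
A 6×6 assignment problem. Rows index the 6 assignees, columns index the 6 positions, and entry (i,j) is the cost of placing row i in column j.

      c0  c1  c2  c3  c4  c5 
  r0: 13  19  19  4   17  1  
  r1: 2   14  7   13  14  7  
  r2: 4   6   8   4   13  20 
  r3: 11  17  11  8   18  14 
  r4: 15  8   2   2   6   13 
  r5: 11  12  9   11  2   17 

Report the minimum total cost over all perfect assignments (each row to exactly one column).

optimal assignment: row0→col5 (cost 1), row1→col0 (cost 2), row2→col1 (cost 6), row3→col3 (cost 8), row4→col2 (cost 2), row5→col4 (cost 2)
total = 1 + 2 + 6 + 8 + 2 + 2 = 21

Minimum assignment cost: 21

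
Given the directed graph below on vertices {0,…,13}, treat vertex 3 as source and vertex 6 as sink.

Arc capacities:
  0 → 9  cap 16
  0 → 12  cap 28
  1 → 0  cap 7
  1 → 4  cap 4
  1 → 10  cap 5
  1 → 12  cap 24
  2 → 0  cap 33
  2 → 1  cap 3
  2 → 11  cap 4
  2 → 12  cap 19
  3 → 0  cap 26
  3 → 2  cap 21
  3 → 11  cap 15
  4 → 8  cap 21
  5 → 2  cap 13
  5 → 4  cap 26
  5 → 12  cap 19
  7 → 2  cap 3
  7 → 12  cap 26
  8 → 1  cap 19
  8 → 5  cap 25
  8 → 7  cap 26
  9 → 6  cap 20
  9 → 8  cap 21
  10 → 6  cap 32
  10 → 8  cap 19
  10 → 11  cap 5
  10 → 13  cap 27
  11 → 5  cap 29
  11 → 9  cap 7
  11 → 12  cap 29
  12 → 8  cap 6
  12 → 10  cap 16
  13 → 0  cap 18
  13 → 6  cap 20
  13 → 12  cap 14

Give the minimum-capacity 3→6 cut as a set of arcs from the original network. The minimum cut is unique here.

augment #1: 3→0→9→6 push 16
augment #2: 3→11→9→6 push 4
augment #3: 3→0→12→10→6 push 10
augment #4: 3→2→1→10→6 push 3
augment #5: 3→2→12→10→6 push 6
augment #6: 3→2→12→8→1→10→6 push 2
max flow = 41; residual-reachable set from 3 gives S-side
cut edges (S→T): {(1,10), (9,6), (12,10)} total cap 41

Min-cut arcs: {(1,10), (9,6), (12,10)} (total capacity 41)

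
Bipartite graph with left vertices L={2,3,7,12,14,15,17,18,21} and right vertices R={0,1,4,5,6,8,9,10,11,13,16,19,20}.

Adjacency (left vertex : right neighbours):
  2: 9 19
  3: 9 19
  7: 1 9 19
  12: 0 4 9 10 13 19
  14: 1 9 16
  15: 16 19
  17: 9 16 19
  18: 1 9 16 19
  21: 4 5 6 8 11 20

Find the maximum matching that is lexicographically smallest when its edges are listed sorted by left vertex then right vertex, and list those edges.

Lex-smallest maximum matching: {(2,9), (3,19), (7,1), (12,0), (14,16), (21,4)}

|M| = 6 (so the lex-smallest maximum matching has 6 edges)
process left vertices in ascending order; for each, take the smallest-labelled available neighbour that still permits 6 edges overall, or leave it unmatched if none does
lex-smallest matching: {2-9, 3-19, 7-1, 12-0, 14-16, 21-4}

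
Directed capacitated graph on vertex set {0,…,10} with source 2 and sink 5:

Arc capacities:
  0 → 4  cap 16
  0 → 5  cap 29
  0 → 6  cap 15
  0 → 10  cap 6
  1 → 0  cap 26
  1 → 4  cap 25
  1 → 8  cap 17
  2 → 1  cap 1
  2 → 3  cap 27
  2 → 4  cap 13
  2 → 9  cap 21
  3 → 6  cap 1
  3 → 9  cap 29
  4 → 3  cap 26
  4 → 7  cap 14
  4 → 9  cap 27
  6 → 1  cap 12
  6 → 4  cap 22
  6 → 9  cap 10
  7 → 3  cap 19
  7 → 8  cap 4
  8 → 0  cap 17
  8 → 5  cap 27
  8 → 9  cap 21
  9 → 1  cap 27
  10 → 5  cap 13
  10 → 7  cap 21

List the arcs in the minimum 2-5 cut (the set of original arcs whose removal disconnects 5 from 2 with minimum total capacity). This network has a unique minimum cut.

augment #1: 2→1→0→5 push 1
augment #2: 2→4→7→8→5 push 4
augment #3: 2→9→1→0→5 push 21
augment #4: 2→3→6→1→0→5 push 1
augment #5: 2→3→9→1→0→5 push 3
augment #6: 2→3→9→1→8→5 push 3
max flow = 33; residual-reachable set from 2 gives S-side
cut edges (S→T): {(2,1), (3,6), (7,8), (9,1)} total cap 33

Min-cut arcs: {(2,1), (3,6), (7,8), (9,1)} (total capacity 33)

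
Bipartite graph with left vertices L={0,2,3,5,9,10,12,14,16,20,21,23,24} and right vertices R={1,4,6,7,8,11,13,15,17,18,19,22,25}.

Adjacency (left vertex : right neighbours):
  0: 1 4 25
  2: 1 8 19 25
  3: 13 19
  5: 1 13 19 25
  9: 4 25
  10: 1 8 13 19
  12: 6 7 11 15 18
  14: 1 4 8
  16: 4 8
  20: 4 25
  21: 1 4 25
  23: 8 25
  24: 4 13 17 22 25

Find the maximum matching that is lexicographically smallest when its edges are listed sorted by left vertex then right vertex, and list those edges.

Lex-smallest maximum matching: {(0,1), (2,8), (3,13), (5,19), (9,4), (12,6), (20,25), (24,17)}

|M| = 8 (so the lex-smallest maximum matching has 8 edges)
process left vertices in ascending order; for each, take the smallest-labelled available neighbour that still permits 8 edges overall, or leave it unmatched if none does
lex-smallest matching: {0-1, 2-8, 3-13, 5-19, 9-4, 12-6, 20-25, 24-17}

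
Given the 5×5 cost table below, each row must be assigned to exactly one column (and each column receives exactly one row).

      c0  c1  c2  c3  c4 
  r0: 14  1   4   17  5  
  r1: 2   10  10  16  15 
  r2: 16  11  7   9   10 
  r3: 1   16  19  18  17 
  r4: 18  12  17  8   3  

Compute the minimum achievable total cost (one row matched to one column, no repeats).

optimal assignment: row0→col1 (cost 1), row1→col2 (cost 10), row2→col3 (cost 9), row3→col0 (cost 1), row4→col4 (cost 3)
total = 1 + 10 + 9 + 1 + 3 = 24

Minimum assignment cost: 24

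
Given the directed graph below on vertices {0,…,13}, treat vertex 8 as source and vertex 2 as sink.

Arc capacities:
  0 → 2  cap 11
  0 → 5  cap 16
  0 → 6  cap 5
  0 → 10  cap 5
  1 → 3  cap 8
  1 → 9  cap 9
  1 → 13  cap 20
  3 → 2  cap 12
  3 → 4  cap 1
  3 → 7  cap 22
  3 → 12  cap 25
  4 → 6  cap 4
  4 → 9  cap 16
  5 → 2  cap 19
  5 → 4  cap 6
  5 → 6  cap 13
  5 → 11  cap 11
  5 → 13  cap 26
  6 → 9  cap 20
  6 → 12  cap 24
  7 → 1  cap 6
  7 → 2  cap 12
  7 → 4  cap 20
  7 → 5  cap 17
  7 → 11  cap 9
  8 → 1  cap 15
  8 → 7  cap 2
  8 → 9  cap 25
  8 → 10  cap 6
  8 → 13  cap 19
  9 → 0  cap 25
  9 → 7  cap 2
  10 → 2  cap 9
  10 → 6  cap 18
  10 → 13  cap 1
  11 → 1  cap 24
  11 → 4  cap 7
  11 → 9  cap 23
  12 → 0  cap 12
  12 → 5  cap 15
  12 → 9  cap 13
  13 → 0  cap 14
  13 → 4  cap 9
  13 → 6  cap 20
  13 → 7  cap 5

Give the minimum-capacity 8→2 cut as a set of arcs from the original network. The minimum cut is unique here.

augment #1: 8→7→2 push 2
augment #2: 8→10→2 push 6
augment #3: 8→1→3→2 push 8
augment #4: 8→9→0→2 push 11
augment #5: 8→9→7→2 push 2
augment #6: 8→13→7→2 push 5
augment #7: 8→9→0→5→2 push 12
augment #8: 8→13→0→5→2 push 4
augment #9: 8→13→0→10→2 push 3
augment #10: 8→13→6→12→5→2 push 3
max flow = 56; residual-reachable set from 8 gives S-side
cut edges (S→T): {(0,2), (1,3), (5,2), (8,7), (9,7), (10,2), (13,7)} total cap 56

Min-cut arcs: {(0,2), (1,3), (5,2), (8,7), (9,7), (10,2), (13,7)} (total capacity 56)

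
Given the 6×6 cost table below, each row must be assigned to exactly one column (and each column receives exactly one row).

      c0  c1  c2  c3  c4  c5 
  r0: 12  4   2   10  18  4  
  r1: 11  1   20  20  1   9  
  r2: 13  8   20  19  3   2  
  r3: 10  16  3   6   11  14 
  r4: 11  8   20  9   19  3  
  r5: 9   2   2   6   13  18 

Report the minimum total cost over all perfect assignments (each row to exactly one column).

Minimum assignment cost: 24

one of 2 optimal assignments: row0→col2 (cost 2), row1→col1 (cost 1), row2→col4 (cost 3), row3→col3 (cost 6), row4→col5 (cost 3), row5→col0 (cost 9)
total = 2 + 1 + 3 + 6 + 3 + 9 = 24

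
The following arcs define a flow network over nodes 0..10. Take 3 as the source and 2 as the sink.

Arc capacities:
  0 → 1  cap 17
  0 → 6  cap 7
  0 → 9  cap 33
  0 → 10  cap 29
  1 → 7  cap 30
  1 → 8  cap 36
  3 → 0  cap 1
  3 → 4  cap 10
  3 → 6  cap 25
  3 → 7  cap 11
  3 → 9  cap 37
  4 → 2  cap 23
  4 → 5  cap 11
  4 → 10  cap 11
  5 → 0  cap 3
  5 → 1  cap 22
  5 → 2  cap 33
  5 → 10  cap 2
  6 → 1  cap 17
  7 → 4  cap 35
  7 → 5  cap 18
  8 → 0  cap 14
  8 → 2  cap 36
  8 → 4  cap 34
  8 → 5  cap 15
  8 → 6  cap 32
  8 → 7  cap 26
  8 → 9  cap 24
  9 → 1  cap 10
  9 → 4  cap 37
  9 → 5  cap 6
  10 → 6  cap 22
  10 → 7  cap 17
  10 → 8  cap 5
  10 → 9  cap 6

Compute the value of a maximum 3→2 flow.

augment #1: 3→4→2 bottleneck 10, total now 10
augment #2: 3→7→4→2 bottleneck 11, total now 21
augment #3: 3→9→4→2 bottleneck 2, total now 23
augment #4: 3→9→5→2 bottleneck 6, total now 29
augment #5: 3→0→1→8→2 bottleneck 1, total now 30
augment #6: 3→6→1→8→2 bottleneck 17, total now 47
augment #7: 3→9→1→8→2 bottleneck 10, total now 57
augment #8: 3→9→4→5→2 bottleneck 11, total now 68
augment #9: 3→9→4→7→5→2 bottleneck 8, total now 76

Maximum flow value: 76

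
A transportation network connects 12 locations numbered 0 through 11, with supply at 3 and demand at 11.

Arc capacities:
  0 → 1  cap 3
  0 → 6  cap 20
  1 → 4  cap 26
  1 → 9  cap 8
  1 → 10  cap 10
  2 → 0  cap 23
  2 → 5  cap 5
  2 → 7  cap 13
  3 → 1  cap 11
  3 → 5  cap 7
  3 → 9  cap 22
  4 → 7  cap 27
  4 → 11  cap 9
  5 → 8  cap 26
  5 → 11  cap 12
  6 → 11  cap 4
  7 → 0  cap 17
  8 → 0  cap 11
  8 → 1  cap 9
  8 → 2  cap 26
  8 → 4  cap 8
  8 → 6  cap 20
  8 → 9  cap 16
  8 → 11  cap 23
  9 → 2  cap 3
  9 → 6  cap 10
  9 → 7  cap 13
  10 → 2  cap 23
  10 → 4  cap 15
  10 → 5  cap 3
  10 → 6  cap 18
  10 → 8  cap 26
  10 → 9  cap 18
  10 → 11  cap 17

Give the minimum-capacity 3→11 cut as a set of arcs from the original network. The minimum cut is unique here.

Min-cut arcs: {(0,1), (3,1), (3,5), (6,11), (9,2)} (total capacity 28)

augment #1: 3→5→11 push 7
augment #2: 3→1→4→11 push 9
augment #3: 3→1→10→11 push 2
augment #4: 3→9→6→11 push 4
augment #5: 3→9→2→5→11 push 3
augment #6: 3→9→7→0→1→10→11 push 3
max flow = 28; residual-reachable set from 3 gives S-side
cut edges (S→T): {(0,1), (3,1), (3,5), (6,11), (9,2)} total cap 28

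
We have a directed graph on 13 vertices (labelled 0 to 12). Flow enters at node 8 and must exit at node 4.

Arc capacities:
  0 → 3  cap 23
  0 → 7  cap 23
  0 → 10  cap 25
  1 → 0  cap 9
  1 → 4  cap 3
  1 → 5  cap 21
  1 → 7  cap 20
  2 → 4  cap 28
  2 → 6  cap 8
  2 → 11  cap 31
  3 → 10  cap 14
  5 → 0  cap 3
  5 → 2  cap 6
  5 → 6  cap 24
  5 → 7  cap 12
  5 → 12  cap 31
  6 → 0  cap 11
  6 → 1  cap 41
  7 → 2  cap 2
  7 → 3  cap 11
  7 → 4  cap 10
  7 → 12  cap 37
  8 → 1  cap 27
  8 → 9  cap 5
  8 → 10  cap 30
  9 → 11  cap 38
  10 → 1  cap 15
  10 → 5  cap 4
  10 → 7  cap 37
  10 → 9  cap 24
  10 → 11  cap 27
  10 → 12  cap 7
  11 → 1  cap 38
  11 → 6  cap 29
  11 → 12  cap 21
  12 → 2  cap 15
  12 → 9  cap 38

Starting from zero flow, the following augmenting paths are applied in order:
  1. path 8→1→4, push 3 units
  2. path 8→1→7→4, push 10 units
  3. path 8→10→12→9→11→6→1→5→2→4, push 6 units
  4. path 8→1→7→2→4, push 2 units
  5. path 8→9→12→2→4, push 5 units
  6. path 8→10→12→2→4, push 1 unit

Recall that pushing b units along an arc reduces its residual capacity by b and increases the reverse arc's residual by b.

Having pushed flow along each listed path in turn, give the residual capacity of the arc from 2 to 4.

after path 1 (8→1→4, push 3): res(2,4)=28
after path 2 (8→1→7→4, push 10): res(2,4)=28
after path 3 (8→10→12→9→11→6→1→5→2→4, push 6): res(2,4)=22
after path 4 (8→1→7→2→4, push 2): res(2,4)=20
after path 5 (8→9→12→2→4, push 5): res(2,4)=15
after path 6 (8→10→12→2→4, push 1): res(2,4)=14

Residual capacity of (2,4): 14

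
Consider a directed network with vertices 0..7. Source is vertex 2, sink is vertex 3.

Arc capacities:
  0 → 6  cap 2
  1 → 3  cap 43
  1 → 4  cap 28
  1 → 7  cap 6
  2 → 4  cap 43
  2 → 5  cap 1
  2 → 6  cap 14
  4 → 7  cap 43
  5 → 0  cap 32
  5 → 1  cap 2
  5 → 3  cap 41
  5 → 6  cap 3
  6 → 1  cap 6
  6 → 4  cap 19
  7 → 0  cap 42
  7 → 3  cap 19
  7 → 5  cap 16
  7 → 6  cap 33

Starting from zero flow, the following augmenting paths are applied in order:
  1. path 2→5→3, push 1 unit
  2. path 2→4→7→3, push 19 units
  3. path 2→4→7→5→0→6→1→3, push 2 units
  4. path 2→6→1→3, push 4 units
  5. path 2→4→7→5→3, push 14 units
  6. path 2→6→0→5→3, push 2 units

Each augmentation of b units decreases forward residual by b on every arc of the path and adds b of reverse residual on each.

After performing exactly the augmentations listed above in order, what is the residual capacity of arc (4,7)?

after path 1 (2→5→3, push 1): res(4,7)=43
after path 2 (2→4→7→3, push 19): res(4,7)=24
after path 3 (2→4→7→5→0→6→1→3, push 2): res(4,7)=22
after path 4 (2→6→1→3, push 4): res(4,7)=22
after path 5 (2→4→7→5→3, push 14): res(4,7)=8
after path 6 (2→6→0→5→3, push 2): res(4,7)=8

Residual capacity of (4,7): 8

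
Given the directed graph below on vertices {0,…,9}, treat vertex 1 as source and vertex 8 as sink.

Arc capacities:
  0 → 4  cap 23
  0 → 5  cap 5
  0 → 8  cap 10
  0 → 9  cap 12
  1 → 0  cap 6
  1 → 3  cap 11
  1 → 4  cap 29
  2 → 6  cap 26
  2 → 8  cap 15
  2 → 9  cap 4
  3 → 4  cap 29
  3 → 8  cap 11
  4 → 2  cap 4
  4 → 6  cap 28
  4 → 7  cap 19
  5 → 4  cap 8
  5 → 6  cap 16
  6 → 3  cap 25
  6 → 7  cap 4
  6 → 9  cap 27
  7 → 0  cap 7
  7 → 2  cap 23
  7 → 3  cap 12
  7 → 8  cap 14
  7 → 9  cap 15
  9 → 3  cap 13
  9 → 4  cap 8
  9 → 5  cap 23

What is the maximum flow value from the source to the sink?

Maximum flow value: 44

augment #1: 1→0→8 bottleneck 6, total now 6
augment #2: 1→3→8 bottleneck 11, total now 17
augment #3: 1→4→2→8 bottleneck 4, total now 21
augment #4: 1→4→7→8 bottleneck 14, total now 35
augment #5: 1→4→7→0→8 bottleneck 4, total now 39
augment #6: 1→4→7→2→8 bottleneck 1, total now 40
augment #7: 1→4→6→7→2→8 bottleneck 4, total now 44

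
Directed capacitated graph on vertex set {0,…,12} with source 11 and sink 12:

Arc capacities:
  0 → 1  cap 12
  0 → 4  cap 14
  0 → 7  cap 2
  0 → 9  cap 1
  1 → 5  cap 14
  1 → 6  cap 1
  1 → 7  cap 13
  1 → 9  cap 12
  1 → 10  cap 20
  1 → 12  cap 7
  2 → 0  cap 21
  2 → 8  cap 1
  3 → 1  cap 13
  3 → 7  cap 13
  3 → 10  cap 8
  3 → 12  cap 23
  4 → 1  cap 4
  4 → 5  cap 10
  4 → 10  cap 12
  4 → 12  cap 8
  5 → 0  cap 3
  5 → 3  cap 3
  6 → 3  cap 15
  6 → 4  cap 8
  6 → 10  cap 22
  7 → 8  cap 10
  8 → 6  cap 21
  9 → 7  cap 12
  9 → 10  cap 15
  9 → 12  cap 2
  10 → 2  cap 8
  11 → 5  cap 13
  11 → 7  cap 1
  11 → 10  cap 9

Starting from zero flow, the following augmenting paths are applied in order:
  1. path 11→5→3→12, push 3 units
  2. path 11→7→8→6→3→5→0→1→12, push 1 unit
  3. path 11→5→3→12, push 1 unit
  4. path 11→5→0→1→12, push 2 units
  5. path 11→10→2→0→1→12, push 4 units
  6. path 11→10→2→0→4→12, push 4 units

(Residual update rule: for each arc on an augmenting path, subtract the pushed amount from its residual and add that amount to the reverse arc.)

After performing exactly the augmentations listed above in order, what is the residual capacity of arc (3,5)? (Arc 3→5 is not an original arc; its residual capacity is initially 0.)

Residual capacity of (3,5): 3

after path 1 (11→5→3→12, push 3): res(3,5)=3
after path 2 (11→7→8→6→3→5→0→1→12, push 1): res(3,5)=2
after path 3 (11→5→3→12, push 1): res(3,5)=3
after path 4 (11→5→0→1→12, push 2): res(3,5)=3
after path 5 (11→10→2→0→1→12, push 4): res(3,5)=3
after path 6 (11→10→2→0→4→12, push 4): res(3,5)=3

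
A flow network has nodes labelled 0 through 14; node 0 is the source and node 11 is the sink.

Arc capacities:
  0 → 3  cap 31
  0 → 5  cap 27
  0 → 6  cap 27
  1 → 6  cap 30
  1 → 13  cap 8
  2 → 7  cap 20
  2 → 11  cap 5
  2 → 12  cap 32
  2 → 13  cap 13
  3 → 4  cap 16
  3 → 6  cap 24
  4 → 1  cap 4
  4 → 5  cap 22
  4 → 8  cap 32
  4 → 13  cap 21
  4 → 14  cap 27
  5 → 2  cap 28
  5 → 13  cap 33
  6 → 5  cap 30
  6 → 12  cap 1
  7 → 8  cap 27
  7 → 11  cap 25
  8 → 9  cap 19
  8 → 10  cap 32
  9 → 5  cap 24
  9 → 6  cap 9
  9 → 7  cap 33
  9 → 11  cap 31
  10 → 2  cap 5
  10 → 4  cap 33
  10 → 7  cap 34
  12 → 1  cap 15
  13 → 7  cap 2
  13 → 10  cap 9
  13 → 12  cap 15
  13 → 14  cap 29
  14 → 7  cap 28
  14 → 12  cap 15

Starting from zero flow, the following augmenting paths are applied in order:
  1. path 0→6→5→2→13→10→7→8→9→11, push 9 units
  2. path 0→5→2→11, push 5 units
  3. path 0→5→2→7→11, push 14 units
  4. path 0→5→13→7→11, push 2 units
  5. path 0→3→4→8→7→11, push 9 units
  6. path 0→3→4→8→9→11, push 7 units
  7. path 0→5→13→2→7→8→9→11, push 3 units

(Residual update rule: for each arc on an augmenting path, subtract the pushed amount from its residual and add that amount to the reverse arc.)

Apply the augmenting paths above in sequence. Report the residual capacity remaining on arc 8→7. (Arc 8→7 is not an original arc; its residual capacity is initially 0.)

after path 1 (0→6→5→2→13→10→7→8→9→11, push 9): res(8,7)=9
after path 2 (0→5→2→11, push 5): res(8,7)=9
after path 3 (0→5→2→7→11, push 14): res(8,7)=9
after path 4 (0→5→13→7→11, push 2): res(8,7)=9
after path 5 (0→3→4→8→7→11, push 9): res(8,7)=0
after path 6 (0→3→4→8→9→11, push 7): res(8,7)=0
after path 7 (0→5→13→2→7→8→9→11, push 3): res(8,7)=3

Residual capacity of (8,7): 3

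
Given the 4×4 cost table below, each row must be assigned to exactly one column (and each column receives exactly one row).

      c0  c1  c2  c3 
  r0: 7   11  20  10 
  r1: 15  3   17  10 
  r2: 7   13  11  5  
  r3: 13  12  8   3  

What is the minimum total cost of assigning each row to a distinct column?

optimal assignment: row0→col0 (cost 7), row1→col1 (cost 3), row2→col3 (cost 5), row3→col2 (cost 8)
total = 7 + 3 + 5 + 8 = 23

Minimum assignment cost: 23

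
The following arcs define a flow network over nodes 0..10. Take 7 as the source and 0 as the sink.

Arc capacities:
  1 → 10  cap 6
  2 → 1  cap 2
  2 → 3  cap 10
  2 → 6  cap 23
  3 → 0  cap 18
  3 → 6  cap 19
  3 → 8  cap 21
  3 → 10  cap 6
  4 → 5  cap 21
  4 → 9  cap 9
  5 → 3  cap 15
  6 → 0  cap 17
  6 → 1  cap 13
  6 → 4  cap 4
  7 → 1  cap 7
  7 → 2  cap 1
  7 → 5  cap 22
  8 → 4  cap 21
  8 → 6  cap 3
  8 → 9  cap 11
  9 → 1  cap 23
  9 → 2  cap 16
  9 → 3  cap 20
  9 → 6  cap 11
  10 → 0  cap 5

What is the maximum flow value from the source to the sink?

augment #1: 7→1→10→0 bottleneck 5, total now 5
augment #2: 7→2→3→0 bottleneck 1, total now 6
augment #3: 7→5→3→0 bottleneck 15, total now 21

Maximum flow value: 21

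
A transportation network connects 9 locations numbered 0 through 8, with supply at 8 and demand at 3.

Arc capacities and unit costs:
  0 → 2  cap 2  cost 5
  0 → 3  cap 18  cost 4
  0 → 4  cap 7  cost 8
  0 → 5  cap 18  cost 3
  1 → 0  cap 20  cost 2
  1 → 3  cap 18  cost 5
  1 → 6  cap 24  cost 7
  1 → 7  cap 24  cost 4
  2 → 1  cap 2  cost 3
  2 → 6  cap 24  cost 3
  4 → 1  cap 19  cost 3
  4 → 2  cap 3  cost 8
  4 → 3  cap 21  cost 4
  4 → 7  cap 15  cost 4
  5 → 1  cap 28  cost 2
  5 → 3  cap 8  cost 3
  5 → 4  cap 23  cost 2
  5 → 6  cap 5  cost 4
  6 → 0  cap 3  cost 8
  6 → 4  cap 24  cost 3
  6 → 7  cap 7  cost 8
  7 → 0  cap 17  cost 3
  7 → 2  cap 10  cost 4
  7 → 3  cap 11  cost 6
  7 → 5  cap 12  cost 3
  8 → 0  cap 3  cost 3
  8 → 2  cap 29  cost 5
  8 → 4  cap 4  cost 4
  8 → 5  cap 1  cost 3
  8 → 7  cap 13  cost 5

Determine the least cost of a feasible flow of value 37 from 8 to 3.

Minimum cost for 37 units: 438

shortest-cost path #1: 8→5→3 push 1 @ unit cost 6 (adds 6)
shortest-cost path #2: 8→0→3 push 3 @ unit cost 7 (adds 21)
shortest-cost path #3: 8→4→3 push 4 @ unit cost 8 (adds 32)
shortest-cost path #4: 8→7→3 push 11 @ unit cost 11 (adds 121)
shortest-cost path #5: 8→7→5→3 push 2 @ unit cost 11 (adds 22)
shortest-cost path #6: 8→2→1→3 push 2 @ unit cost 13 (adds 26)
shortest-cost path #7: 8→2→6→4→3 push 14 @ unit cost 15 (adds 210)
total cost = 438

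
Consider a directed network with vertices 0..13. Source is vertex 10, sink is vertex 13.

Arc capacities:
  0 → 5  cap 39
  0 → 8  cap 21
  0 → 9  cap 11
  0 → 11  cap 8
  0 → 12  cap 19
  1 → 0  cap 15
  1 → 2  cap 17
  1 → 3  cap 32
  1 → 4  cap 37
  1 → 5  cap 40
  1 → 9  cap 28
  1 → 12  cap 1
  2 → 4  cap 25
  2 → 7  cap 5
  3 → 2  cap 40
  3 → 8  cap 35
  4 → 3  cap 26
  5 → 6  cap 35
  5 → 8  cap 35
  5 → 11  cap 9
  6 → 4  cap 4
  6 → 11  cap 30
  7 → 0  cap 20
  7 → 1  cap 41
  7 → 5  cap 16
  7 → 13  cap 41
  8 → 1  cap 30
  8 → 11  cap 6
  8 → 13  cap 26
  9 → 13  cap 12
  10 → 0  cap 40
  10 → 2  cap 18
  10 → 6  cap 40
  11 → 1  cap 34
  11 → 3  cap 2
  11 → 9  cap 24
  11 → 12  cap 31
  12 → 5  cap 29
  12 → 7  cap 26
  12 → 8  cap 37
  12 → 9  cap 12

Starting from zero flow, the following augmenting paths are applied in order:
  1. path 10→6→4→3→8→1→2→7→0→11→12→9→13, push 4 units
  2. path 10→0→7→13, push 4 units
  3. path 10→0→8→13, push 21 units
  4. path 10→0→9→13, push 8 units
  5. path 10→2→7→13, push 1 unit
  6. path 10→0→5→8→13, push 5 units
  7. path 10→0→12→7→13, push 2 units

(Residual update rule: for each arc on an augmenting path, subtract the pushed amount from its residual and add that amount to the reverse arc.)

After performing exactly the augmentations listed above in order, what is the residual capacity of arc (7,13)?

Residual capacity of (7,13): 34

after path 1 (10→6→4→3→8→1→2→7→0→11→12→9→13, push 4): res(7,13)=41
after path 2 (10→0→7→13, push 4): res(7,13)=37
after path 3 (10→0→8→13, push 21): res(7,13)=37
after path 4 (10→0→9→13, push 8): res(7,13)=37
after path 5 (10→2→7→13, push 1): res(7,13)=36
after path 6 (10→0→5→8→13, push 5): res(7,13)=36
after path 7 (10→0→12→7→13, push 2): res(7,13)=34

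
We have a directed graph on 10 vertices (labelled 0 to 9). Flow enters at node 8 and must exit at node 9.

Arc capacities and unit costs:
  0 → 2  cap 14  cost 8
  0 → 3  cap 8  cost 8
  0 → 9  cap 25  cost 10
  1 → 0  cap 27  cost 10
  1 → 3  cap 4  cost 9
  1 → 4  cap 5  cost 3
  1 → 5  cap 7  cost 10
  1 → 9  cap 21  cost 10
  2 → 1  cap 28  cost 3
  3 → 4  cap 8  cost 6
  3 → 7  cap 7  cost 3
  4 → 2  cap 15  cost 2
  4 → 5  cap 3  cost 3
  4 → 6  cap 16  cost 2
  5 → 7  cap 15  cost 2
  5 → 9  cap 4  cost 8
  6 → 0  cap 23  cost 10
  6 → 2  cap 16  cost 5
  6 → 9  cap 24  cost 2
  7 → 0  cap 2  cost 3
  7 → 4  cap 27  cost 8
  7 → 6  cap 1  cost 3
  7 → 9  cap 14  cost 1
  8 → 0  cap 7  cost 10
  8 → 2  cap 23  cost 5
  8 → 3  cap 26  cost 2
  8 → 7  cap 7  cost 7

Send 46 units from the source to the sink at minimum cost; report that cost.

Minimum cost for 46 units: 613

shortest-cost path #1: 8→3→7→9 push 7 @ unit cost 6 (adds 42)
shortest-cost path #2: 8→7→9 push 7 @ unit cost 8 (adds 56)
shortest-cost path #3: 8→3→4→6→9 push 8 @ unit cost 12 (adds 96)
shortest-cost path #4: 8→2→1→4→6→9 push 5 @ unit cost 15 (adds 75)
shortest-cost path #5: 8→2→1→9 push 18 @ unit cost 18 (adds 324)
shortest-cost path #6: 8→0→9 push 1 @ unit cost 20 (adds 20)
total cost = 613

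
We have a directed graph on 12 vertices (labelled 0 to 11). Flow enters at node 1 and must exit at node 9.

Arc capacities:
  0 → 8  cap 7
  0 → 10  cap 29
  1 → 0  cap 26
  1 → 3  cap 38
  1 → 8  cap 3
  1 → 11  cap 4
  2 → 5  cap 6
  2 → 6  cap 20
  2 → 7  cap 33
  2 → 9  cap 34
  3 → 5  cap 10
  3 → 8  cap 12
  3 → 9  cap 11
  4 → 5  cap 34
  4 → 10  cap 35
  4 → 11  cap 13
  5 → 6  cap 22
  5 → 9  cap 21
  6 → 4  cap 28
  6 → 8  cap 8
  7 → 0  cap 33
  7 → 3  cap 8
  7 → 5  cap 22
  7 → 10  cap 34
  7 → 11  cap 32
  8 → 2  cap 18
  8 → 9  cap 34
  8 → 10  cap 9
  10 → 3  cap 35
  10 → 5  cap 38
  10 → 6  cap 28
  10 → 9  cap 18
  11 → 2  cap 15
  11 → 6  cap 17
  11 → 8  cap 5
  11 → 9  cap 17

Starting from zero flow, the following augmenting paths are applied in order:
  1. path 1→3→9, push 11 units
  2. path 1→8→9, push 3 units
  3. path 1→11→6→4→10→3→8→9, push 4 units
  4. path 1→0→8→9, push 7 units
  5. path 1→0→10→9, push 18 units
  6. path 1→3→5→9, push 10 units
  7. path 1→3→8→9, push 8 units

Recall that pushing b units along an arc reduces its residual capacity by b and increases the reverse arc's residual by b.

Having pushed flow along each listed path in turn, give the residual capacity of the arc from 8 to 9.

Residual capacity of (8,9): 12

after path 1 (1→3→9, push 11): res(8,9)=34
after path 2 (1→8→9, push 3): res(8,9)=31
after path 3 (1→11→6→4→10→3→8→9, push 4): res(8,9)=27
after path 4 (1→0→8→9, push 7): res(8,9)=20
after path 5 (1→0→10→9, push 18): res(8,9)=20
after path 6 (1→3→5→9, push 10): res(8,9)=20
after path 7 (1→3→8→9, push 8): res(8,9)=12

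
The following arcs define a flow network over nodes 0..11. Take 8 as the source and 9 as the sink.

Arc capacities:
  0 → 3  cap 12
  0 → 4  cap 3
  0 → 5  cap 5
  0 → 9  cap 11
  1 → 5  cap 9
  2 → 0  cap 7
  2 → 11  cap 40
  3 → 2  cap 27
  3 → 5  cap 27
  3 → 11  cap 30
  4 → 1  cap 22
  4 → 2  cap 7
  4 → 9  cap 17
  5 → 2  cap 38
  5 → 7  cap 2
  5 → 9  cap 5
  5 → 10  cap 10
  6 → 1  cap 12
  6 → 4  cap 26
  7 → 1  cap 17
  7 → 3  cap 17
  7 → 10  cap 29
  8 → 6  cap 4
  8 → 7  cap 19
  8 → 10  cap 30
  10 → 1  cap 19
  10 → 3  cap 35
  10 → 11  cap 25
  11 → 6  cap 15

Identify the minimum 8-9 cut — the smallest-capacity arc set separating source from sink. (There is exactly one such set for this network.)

augment #1: 8→6→4→9 push 4
augment #2: 8→7→1→5→9 push 5
augment #3: 8→7→3→2→0→9 push 7
augment #4: 8→10→11→6→4→9 push 13
max flow = 29; residual-reachable set from 8 gives S-side
cut edges (S→T): {(2,0), (4,9), (5,9)} total cap 29

Min-cut arcs: {(2,0), (4,9), (5,9)} (total capacity 29)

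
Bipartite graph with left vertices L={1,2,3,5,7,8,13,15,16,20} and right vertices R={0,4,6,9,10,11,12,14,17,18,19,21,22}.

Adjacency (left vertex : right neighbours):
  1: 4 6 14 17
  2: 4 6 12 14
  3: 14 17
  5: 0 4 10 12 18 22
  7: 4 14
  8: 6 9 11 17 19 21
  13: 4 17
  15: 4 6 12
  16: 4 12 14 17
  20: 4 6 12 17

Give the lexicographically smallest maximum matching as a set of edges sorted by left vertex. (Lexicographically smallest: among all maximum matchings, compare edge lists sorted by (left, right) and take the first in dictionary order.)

|M| = 7 (so the lex-smallest maximum matching has 7 edges)
process left vertices in ascending order; for each, take the smallest-labelled available neighbour that still permits 7 edges overall, or leave it unmatched if none does
lex-smallest matching: {1-4, 2-6, 3-14, 5-0, 8-9, 13-17, 15-12}

Lex-smallest maximum matching: {(1,4), (2,6), (3,14), (5,0), (8,9), (13,17), (15,12)}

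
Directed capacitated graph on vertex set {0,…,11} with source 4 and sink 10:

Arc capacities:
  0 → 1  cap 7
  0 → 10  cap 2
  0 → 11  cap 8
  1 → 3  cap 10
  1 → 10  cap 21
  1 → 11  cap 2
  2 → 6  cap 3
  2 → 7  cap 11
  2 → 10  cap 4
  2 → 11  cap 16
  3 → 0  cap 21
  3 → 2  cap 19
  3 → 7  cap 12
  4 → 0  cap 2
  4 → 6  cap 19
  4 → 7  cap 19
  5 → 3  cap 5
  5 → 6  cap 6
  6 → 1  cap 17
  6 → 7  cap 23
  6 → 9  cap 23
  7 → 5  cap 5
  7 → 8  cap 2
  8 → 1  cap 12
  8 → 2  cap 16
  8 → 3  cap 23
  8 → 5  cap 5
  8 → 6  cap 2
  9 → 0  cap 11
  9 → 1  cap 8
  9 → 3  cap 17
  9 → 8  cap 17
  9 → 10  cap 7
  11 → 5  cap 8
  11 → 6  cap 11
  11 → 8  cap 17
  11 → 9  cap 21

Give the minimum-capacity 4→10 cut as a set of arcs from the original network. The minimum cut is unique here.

Min-cut arcs: {(4,0), (4,6), (7,5), (7,8)} (total capacity 28)

augment #1: 4→0→10 push 2
augment #2: 4→6→1→10 push 17
augment #3: 4→6→9→10 push 2
augment #4: 4→7→8→1→10 push 2
augment #5: 4→7→5→3→2→10 push 4
augment #6: 4→7→5→6→9→10 push 1
max flow = 28; residual-reachable set from 4 gives S-side
cut edges (S→T): {(4,0), (4,6), (7,5), (7,8)} total cap 28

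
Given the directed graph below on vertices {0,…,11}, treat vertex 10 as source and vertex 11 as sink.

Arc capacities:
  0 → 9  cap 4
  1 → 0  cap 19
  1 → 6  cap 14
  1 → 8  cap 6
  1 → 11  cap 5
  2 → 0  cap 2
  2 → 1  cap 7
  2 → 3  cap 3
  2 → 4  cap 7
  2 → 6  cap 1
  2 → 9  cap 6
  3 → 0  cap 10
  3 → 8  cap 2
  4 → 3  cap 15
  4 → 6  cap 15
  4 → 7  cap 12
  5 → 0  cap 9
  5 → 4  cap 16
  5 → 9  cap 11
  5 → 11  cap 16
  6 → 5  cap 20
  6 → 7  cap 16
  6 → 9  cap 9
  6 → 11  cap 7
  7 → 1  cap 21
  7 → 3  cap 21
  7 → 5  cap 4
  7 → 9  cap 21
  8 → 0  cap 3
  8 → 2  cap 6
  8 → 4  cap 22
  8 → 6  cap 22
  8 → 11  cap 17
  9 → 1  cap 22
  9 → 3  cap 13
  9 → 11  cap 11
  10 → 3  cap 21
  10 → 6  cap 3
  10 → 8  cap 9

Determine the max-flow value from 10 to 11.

augment #1: 10→6→11 bottleneck 3, total now 3
augment #2: 10→8→11 bottleneck 9, total now 12
augment #3: 10→3→8→11 bottleneck 2, total now 14
augment #4: 10→3→0→9→11 bottleneck 4, total now 18

Maximum flow value: 18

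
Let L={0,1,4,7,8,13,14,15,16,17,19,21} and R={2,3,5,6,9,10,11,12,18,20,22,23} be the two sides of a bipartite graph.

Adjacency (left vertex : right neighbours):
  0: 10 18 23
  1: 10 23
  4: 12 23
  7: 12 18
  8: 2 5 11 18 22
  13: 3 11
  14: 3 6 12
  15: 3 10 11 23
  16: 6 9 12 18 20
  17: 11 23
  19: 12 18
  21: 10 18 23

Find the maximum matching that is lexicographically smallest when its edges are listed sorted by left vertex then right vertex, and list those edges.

Lex-smallest maximum matching: {(0,10), (1,23), (4,12), (7,18), (8,2), (13,3), (14,6), (15,11), (16,9)}

|M| = 9 (so the lex-smallest maximum matching has 9 edges)
process left vertices in ascending order; for each, take the smallest-labelled available neighbour that still permits 9 edges overall, or leave it unmatched if none does
lex-smallest matching: {0-10, 1-23, 4-12, 7-18, 8-2, 13-3, 14-6, 15-11, 16-9}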